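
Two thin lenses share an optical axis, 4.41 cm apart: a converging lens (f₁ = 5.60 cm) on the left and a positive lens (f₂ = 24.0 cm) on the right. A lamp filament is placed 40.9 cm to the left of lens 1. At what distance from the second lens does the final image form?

Lens 1: 1/d_i1 = 1/f₁ − 1/d_o1 = 1/(5.60) − 1/(40.9) = 0.1541, so d_i1 = 6.488 cm.
The intermediate image is 6.488 cm to the right of lens 1, which lies 2.078 cm to the right of lens 2 — a virtual object — so d_o2 = −2.078 cm.
Lens 2: 1/d_i2 = 1/f₂ − 1/d_o2 = 1/(24.0) − 1/(-2.078) = 0.5229, so d_i2 = 1.91 cm.
The final image is real, 1.91 cm to the right of lens 2 (overall magnification ≈ -0.15).

1.91 cm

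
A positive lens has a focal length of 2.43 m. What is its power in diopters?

P = 1/f = 1/(2.43 m) = +0.412 D.

P = +0.412 D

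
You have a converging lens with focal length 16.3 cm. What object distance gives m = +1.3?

3.76 cm

m = −d_i/d_o ⇒ d_i = −m·d_o.
1/f = 1/d_o + 1/d_i = 1/d_o − 1/(m·d_o) = (1 − 1/m)/d_o, so d_o = f(1 − 1/m) = (16.30)(1 − 1/(+1.3)) = 3.76 cm.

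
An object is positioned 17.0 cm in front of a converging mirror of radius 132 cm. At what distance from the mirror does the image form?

22.9 cm

f = R/2 = 132/2 = 66.00 cm.
Mirror equation: 1/v = 1/f − 1/u = 1/(66.00) − 1/(17.0) = 0.01515 − 0.05882 = -0.04367, so v = -22.9 cm.
The image is virtual, upright and enlarged, behind the mirror.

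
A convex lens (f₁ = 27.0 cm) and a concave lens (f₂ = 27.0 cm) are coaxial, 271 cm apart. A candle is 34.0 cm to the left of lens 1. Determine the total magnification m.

Lens 1: 1/d_i1 = 1/(27.0) − 1/(34.0) = 0.007625, so d_i1 = 131.1 cm; m₁ = −d_i1/d_o1 = -3.856.
d_o2 = 271 − (131.1) = 139.9 cm.
f₂ = −27.0 cm (diverging).
Lens 2: 1/d_i2 = 1/(-27.0) − 1/(139.9) = -0.04418, so d_i2 = -22.63 cm; m₂ = −d_i2/d_o2 = +0.1618.
m = m₁·m₂ = (-3.856)(+0.1618) = -0.624.

m = -0.624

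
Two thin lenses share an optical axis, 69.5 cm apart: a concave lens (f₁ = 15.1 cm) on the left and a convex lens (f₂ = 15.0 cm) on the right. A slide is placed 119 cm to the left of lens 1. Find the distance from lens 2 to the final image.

Lens 1 is diverging, so f₁ = −15.1 cm.
Lens 1: 1/d_i1 = 1/f₁ − 1/d_o1 = 1/(-15.1) − 1/(119) = -0.07463, so d_i1 = -13.40 cm.
The intermediate image is 13.40 cm to the left of lens 1 (virtual), which is 69.5 − (-13.40) = 82.90 cm to the left of lens 2, so d_o2 = +82.90 cm.
Lens 2: 1/d_i2 = 1/f₂ − 1/d_o2 = 1/(15.0) − 1/(82.90) = 0.05460, so d_i2 = 18.3 cm.
The final image is real, 18.3 cm to the right of lens 2 (overall magnification ≈ -0.025).

18.3 cm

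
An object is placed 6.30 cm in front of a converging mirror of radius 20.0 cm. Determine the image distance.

f = R/2 = 20.0/2 = 10.00 cm.
Mirror equation: 1/q = 1/f − 1/p = 1/(10.00) − 1/(6.30) = 0.1000 − 0.1587 = -0.05873, so q = -17.0 cm.
The image is virtual, upright and enlarged, behind the mirror.

17.0 cm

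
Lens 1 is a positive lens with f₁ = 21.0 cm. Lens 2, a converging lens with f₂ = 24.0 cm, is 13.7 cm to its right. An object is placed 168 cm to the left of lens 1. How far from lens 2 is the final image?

7.21 cm

Lens 1: 1/d_i1 = 1/f₁ − 1/d_o1 = 1/(21.0) − 1/(168) = 0.04167, so d_i1 = 24.00 cm.
The intermediate image is 24.00 cm to the right of lens 1, which lies 10.30 cm to the right of lens 2 — a virtual object — so d_o2 = −10.30 cm.
Lens 2: 1/d_i2 = 1/f₂ − 1/d_o2 = 1/(24.0) − 1/(-10.30) = 0.1388, so d_i2 = 7.21 cm.
The final image is real, 7.21 cm to the right of lens 2 (overall magnification ≈ -0.100).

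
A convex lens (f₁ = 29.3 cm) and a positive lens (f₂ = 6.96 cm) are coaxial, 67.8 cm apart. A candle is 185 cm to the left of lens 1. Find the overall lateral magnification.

Lens 1: 1/d_i1 = 1/(29.3) − 1/(185) = 0.02872, so d_i1 = 34.81 cm; m₁ = −d_i1/d_o1 = -0.1882.
d_o2 = 67.8 − (34.81) = 32.99 cm.
Lens 2: 1/d_i2 = 1/(6.96) − 1/(32.99) = 0.1134, so d_i2 = 8.821 cm; m₂ = −d_i2/d_o2 = -0.2674.
m = m₁·m₂ = (-0.1882)(-0.2674) = +0.0503.

m = +0.0503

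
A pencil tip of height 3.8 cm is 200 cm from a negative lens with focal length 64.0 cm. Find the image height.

For a negative lens, f = -64.0 cm.
1/d_i = 1/f − 1/d_o = 1/(-64.00) − 1/(200) = -0.02063, so d_i = -48.48 cm.
m = −d_i/d_o = +0.2424.
|h_i| = |m|·h_o = 0.2424 × 3.8 = 0.921 cm. The image is virtual, upright and reduced, on the same side as the object.

0.921 cm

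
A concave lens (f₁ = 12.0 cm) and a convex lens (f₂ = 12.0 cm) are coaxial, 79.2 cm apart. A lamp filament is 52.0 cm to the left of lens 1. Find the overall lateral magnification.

m = -0.0292

f₁ = −12.0 cm (diverging).
Lens 1: 1/d_i1 = 1/(-12.0) − 1/(52.0) = -0.1026, so d_i1 = -9.750 cm; m₁ = −d_i1/d_o1 = +0.1875.
d_o2 = 79.2 − (-9.750) = 88.95 cm.
Lens 2: 1/d_i2 = 1/(12.0) − 1/(88.95) = 0.07209, so d_i2 = 13.87 cm; m₂ = −d_i2/d_o2 = -0.1559.
m = m₁·m₂ = (+0.1875)(-0.1559) = -0.0292.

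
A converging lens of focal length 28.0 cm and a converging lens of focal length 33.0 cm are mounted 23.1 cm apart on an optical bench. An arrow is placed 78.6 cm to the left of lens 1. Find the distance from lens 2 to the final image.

12.6 cm

Lens 1: 1/d_i1 = 1/f₁ − 1/d_o1 = 1/(28.0) − 1/(78.6) = 0.02299, so d_i1 = 43.49 cm.
The intermediate image is 43.49 cm to the right of lens 1, which lies 20.39 cm to the right of lens 2 — a virtual object — so d_o2 = −20.39 cm.
Lens 2: 1/d_i2 = 1/f₂ − 1/d_o2 = 1/(33.0) − 1/(-20.39) = 0.07935, so d_i2 = 12.6 cm.
The final image is real, 12.6 cm to the right of lens 2 (overall magnification ≈ -0.34).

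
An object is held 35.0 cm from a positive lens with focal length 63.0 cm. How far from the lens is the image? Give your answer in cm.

Lens equation: 1/q = 1/f − 1/p = 1/(63.00) − 1/(35.0) = 0.01587 − 0.02857 = -0.01270, so q = -78.8 cm.
The image is virtual, upright and enlarged, on the same side as the object.

78.8 cm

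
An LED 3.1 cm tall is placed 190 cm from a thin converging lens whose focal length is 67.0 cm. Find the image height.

1.69 cm

1/d_i = 1/f − 1/d_o = 1/(67.00) − 1/(190) = 0.009662, so d_i = 103.5 cm.
m = −d_i/d_o = -0.5447.
|h_i| = |m|·h_o = 0.5447 × 3.1 = 1.69 cm. The image is real, inverted and reduced, on the far side of the lens.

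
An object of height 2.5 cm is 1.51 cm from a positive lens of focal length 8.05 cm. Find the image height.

3.08 cm

1/d_i = 1/f − 1/d_o = 1/(8.050) − 1/(1.51) = -0.5380, so d_i = -1.859 cm.
m = −d_i/d_o = +1.231.
|h_i| = |m|·h_o = 1.231 × 2.5 = 3.08 cm. The image is virtual, upright and enlarged, on the same side as the object.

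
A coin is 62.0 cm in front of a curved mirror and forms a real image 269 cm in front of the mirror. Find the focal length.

f = 50.4 cm (concave)

Real image ⇒ d_i = +269 cm.
1/f = 1/d_o + 1/d_i = 1/(62.0) + 1/(269) = 0.01985, so f = 50.4 cm.
Since f is positive, the curved mirror is concave.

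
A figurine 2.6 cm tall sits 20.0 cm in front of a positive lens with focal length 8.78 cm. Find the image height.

1/d_i = 1/f − 1/d_o = 1/(8.780) − 1/(20.0) = 0.06390, so d_i = 15.65 cm.
m = −d_i/d_o = -0.7825.
|h_i| = |m|·h_o = 0.7825 × 2.6 = 2.03 cm. The image is real, inverted and reduced, on the far side of the lens.

2.03 cm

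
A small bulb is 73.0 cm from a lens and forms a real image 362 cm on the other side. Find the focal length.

Real image ⇒ d_i = +362 cm.
1/f = 1/d_o + 1/d_i = 1/(73.0) + 1/(362) = 0.01646, so f = 60.7 cm.
Since f is positive, the lens is converging.

f = 60.7 cm (converging)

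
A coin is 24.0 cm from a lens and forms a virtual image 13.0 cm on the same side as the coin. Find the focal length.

Virtual image ⇒ d_i = −13.0 cm.
1/f = 1/d_o + 1/d_i = 1/(24.0) + 1/(-13.0) = -0.03526, so f = -28.4 cm.
Since f is negative, the lens is diverging.

f = -28.4 cm (diverging)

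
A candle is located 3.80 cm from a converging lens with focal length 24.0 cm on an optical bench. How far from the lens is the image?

Thin-lens equation: 1/q = 1/f − 1/p = 1/(24.00) − 1/(3.80) = 0.04167 − 0.2632 = -0.2215, so q = -4.51 cm.
The image is virtual, upright and enlarged, on the same side as the object.

4.51 cm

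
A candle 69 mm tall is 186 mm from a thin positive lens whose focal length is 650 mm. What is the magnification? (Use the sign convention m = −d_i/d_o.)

1/d_i = 1/f − 1/d_o = 1/(650.0) − 1/(186) = -0.003838, so d_i = -260.6 mm.
m = −d_i/d_o = −(-260.6)/(186) = +1.40.
The image is virtual, upright and enlarged, on the same side as the object.

m = +1.40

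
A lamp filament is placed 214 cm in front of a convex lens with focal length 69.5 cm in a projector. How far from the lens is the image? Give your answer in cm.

Thin-lens equation: 1/v = 1/f − 1/u = 1/(69.50) − 1/(214) = 0.01439 − 0.004673 = 0.009716, so v = 103 cm.
The image is real, inverted and reduced, on the far side of the lens.

103 cm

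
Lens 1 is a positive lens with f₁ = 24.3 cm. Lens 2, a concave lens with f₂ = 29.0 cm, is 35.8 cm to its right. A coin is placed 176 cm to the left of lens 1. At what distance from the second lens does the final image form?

6.03 cm

Lens 1: 1/d_i1 = 1/f₁ − 1/d_o1 = 1/(24.3) − 1/(176) = 0.03547, so d_i1 = 28.19 cm.
The intermediate image is 28.19 cm to the right of lens 1, which is 35.8 − (28.19) = 7.610 cm to the left of lens 2, so d_o2 = +7.610 cm.
Lens 2 is diverging, so f₂ = −29.0 cm.
Lens 2: 1/d_i2 = 1/f₂ − 1/d_o2 = 1/(-29.0) − 1/(7.610) = -0.1659, so d_i2 = -6.03 cm.
The final image is virtual, 6.03 cm to the left of lens 2 (overall magnification ≈ -0.13).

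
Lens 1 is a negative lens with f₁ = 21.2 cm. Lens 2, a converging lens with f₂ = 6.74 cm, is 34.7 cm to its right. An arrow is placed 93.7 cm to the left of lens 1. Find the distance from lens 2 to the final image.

Lens 1 is diverging, so f₁ = −21.2 cm.
Lens 1: 1/d_i1 = 1/f₁ − 1/d_o1 = 1/(-21.2) − 1/(93.7) = -0.05784, so d_i1 = -17.29 cm.
The intermediate image is 17.29 cm to the left of lens 1 (virtual), which is 34.7 − (-17.29) = 51.99 cm to the left of lens 2, so d_o2 = +51.99 cm.
Lens 2: 1/d_i2 = 1/f₂ − 1/d_o2 = 1/(6.74) − 1/(51.99) = 0.1291, so d_i2 = 7.74 cm.
The final image is real, 7.74 cm to the right of lens 2 (overall magnification ≈ -0.027).

7.74 cm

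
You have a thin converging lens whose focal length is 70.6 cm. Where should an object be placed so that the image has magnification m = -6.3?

m = −d_i/d_o ⇒ d_i = −m·d_o.
1/f = 1/d_o + 1/d_i = 1/d_o − 1/(m·d_o) = (1 − 1/m)/d_o, so d_o = f(1 − 1/m) = (70.60)(1 − 1/(-6.3)) = 81.8 cm.

81.8 cm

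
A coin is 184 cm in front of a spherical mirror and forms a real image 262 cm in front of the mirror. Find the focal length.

Real image ⇒ d_i = +262 cm.
1/f = 1/d_o + 1/d_i = 1/(184) + 1/(262) = 0.009252, so f = 108 cm.
Since f is positive, the spherical mirror is concave.

f = 108 cm (concave)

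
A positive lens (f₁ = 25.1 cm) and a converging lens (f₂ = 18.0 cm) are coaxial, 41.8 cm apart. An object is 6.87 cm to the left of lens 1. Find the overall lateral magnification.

Lens 1: 1/d_i1 = 1/(25.1) − 1/(6.87) = -0.1057, so d_i1 = -9.459 cm; m₁ = −d_i1/d_o1 = +1.377.
d_o2 = 41.8 − (-9.459) = 51.26 cm.
Lens 2: 1/d_i2 = 1/(18.0) − 1/(51.26) = 0.03605, so d_i2 = 27.74 cm; m₂ = −d_i2/d_o2 = -0.5412.
m = m₁·m₂ = (+1.377)(-0.5412) = -0.745.

m = -0.745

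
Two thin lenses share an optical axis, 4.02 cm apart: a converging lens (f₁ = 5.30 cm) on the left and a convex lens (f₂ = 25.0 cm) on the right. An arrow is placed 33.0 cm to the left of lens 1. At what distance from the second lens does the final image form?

Lens 1: 1/d_i1 = 1/f₁ − 1/d_o1 = 1/(5.30) − 1/(33.0) = 0.1584, so d_i1 = 6.314 cm.
The intermediate image is 6.314 cm to the right of lens 1, which lies 2.294 cm to the right of lens 2 — a virtual object — so d_o2 = −2.294 cm.
Lens 2: 1/d_i2 = 1/f₂ − 1/d_o2 = 1/(25.0) − 1/(-2.294) = 0.4759, so d_i2 = 2.10 cm.
The final image is real, 2.10 cm to the right of lens 2 (overall magnification ≈ -0.18).

2.10 cm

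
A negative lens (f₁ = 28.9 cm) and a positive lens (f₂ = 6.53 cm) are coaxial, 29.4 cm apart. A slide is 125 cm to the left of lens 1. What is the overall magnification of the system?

m = -0.0265

f₁ = −28.9 cm (diverging).
Lens 1: 1/d_i1 = 1/(-28.9) − 1/(125) = -0.04260, so d_i1 = -23.47 cm; m₁ = −d_i1/d_o1 = +0.1878.
d_o2 = 29.4 − (-23.47) = 52.87 cm.
Lens 2: 1/d_i2 = 1/(6.53) − 1/(52.87) = 0.1342, so d_i2 = 7.450 cm; m₂ = −d_i2/d_o2 = -0.1409.
m = m₁·m₂ = (+0.1878)(-0.1409) = -0.0265.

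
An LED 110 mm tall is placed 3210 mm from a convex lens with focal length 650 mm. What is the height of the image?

27.9 mm

1/d_i = 1/f − 1/d_o = 1/(650.0) − 1/(3210) = 0.001227, so d_i = 815.0 mm.
m = −d_i/d_o = -0.2539.
|h_i| = |m|·h_o = 0.2539 × 110 = 27.9 mm. The image is real, inverted and reduced, on the far side of the lens.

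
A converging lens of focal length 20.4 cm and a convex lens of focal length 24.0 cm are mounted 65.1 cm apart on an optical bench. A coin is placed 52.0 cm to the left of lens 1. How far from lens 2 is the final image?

100 cm

Lens 1: 1/d_i1 = 1/f₁ − 1/d_o1 = 1/(20.4) − 1/(52.0) = 0.02979, so d_i1 = 33.57 cm.
The intermediate image is 33.57 cm to the right of lens 1, which is 65.1 − (33.57) = 31.53 cm to the left of lens 2, so d_o2 = +31.53 cm.
Lens 2: 1/d_i2 = 1/f₂ − 1/d_o2 = 1/(24.0) − 1/(31.53) = 0.009951, so d_i2 = 100 cm.
The final image is real, 100 cm to the right of lens 2 (overall magnification ≈ 2.1).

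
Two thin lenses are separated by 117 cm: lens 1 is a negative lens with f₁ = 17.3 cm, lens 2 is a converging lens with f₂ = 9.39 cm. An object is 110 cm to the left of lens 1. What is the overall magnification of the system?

f₁ = −17.3 cm (diverging).
Lens 1: 1/d_i1 = 1/(-17.3) − 1/(110) = -0.06689, so d_i1 = -14.95 cm; m₁ = −d_i1/d_o1 = +0.1359.
d_o2 = 117 − (-14.95) = 131.9 cm.
Lens 2: 1/d_i2 = 1/(9.39) − 1/(131.9) = 0.09891, so d_i2 = 10.11 cm; m₂ = −d_i2/d_o2 = -0.07665.
m = m₁·m₂ = (+0.1359)(-0.07665) = -0.0104.

m = -0.0104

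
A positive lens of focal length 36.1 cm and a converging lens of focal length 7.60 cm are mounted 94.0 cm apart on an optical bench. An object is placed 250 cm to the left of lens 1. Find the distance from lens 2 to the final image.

Lens 1: 1/d_i1 = 1/f₁ − 1/d_o1 = 1/(36.1) − 1/(250) = 0.02370, so d_i1 = 42.19 cm.
The intermediate image is 42.19 cm to the right of lens 1, which is 94.0 − (42.19) = 51.81 cm to the left of lens 2, so d_o2 = +51.81 cm.
Lens 2: 1/d_i2 = 1/f₂ − 1/d_o2 = 1/(7.60) − 1/(51.81) = 0.1123, so d_i2 = 8.91 cm.
The final image is real, 8.91 cm to the right of lens 2 (overall magnification ≈ 0.029).

8.91 cm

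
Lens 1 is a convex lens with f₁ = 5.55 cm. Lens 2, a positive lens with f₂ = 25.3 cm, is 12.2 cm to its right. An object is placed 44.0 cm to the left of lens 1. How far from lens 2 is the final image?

7.61 cm

Lens 1: 1/d_i1 = 1/f₁ − 1/d_o1 = 1/(5.55) − 1/(44.0) = 0.1575, so d_i1 = 6.351 cm.
The intermediate image is 6.351 cm to the right of lens 1, which is 12.2 − (6.351) = 5.849 cm to the left of lens 2, so d_o2 = +5.849 cm.
Lens 2: 1/d_i2 = 1/f₂ − 1/d_o2 = 1/(25.3) − 1/(5.849) = -0.1314, so d_i2 = -7.61 cm.
The final image is virtual, 7.61 cm to the left of lens 2 (overall magnification ≈ -0.19).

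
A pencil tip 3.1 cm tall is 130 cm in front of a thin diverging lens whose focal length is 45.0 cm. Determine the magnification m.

m = +0.257

For a diverging lens, f = -45.0 cm.
1/d_i = 1/f − 1/d_o = 1/(-45.00) − 1/(130) = -0.02991, so d_i = -33.43 cm.
m = −d_i/d_o = −(-33.43)/(130) = +0.257.
The image is virtual, upright and reduced, on the same side as the object.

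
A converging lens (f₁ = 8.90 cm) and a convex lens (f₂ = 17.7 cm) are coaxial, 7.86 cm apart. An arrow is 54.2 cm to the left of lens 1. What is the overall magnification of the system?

m = -0.170

Lens 1: 1/d_i1 = 1/(8.90) − 1/(54.2) = 0.09391, so d_i1 = 10.65 cm; m₁ = −d_i1/d_o1 = -0.1965.
d_o2 = 7.86 − (10.65) = -2.790 cm (virtual object).
Lens 2: 1/d_i2 = 1/(17.7) − 1/(-2.790) = 0.4149, so d_i2 = 2.410 cm; m₂ = −d_i2/d_o2 = +0.8638.
m = m₁·m₂ = (-0.1965)(+0.8638) = -0.170.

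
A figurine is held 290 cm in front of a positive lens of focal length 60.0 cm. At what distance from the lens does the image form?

Thin-lens equation: 1/v = 1/f − 1/u = 1/(60.00) − 1/(290) = 0.01667 − 0.003448 = 0.01322, so v = 75.7 cm.
The image is real, inverted and reduced, on the far side of the lens.

75.7 cm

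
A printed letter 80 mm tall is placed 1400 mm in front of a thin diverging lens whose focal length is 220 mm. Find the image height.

10.9 mm

For a diverging lens, f = -220 mm.
1/d_i = 1/f − 1/d_o = 1/(-220.0) − 1/(1400) = -0.005260, so d_i = -190.1 mm.
m = −d_i/d_o = +0.1358.
|h_i| = |m|·h_o = 0.1358 × 80 = 10.9 mm. The image is virtual, upright and reduced, on the same side as the object.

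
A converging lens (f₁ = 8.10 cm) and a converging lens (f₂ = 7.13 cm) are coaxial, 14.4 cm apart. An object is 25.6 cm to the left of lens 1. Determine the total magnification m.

Lens 1: 1/d_i1 = 1/(8.10) − 1/(25.6) = 0.08439, so d_i1 = 11.85 cm; m₁ = −d_i1/d_o1 = -0.4629.
d_o2 = 14.4 − (11.85) = 2.550 cm.
Lens 2: 1/d_i2 = 1/(7.13) − 1/(2.550) = -0.2519, so d_i2 = -3.970 cm; m₂ = −d_i2/d_o2 = +1.557.
m = m₁·m₂ = (-0.4629)(+1.557) = -0.721.

m = -0.721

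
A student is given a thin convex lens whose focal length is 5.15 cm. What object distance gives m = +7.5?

4.46 cm

m = −d_i/d_o ⇒ d_i = −m·d_o.
1/f = 1/d_o + 1/d_i = 1/d_o − 1/(m·d_o) = (1 − 1/m)/d_o, so d_o = f(1 − 1/m) = (5.150)(1 − 1/(+7.5)) = 4.46 cm.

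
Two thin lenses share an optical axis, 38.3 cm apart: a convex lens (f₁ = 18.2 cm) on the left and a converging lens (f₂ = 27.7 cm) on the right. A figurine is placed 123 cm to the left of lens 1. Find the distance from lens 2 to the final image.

43.6 cm

Lens 1: 1/d_i1 = 1/f₁ − 1/d_o1 = 1/(18.2) − 1/(123) = 0.04681, so d_i1 = 21.36 cm.
The intermediate image is 21.36 cm to the right of lens 1, which is 38.3 − (21.36) = 16.94 cm to the left of lens 2, so d_o2 = +16.94 cm.
Lens 2: 1/d_i2 = 1/f₂ − 1/d_o2 = 1/(27.7) − 1/(16.94) = -0.02293, so d_i2 = -43.6 cm.
The final image is virtual, 43.6 cm to the left of lens 2 (overall magnification ≈ -0.45).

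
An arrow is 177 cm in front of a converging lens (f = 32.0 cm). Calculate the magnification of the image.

m = -0.221

1/d_i = 1/f − 1/d_o = 1/(32.00) − 1/(177) = 0.02560, so d_i = 39.06 cm.
m = −d_i/d_o = −(39.06)/(177) = -0.221.
The image is real, inverted and reduced, on the far side of the lens.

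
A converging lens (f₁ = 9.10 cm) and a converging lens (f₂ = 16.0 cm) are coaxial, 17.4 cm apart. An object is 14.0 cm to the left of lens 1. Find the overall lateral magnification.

m = -1.21

Lens 1: 1/d_i1 = 1/(9.10) − 1/(14.0) = 0.03846, so d_i1 = 26.00 cm; m₁ = −d_i1/d_o1 = -1.857.
d_o2 = 17.4 − (26.00) = -8.600 cm (virtual object).
Lens 2: 1/d_i2 = 1/(16.0) − 1/(-8.600) = 0.1788, so d_i2 = 5.593 cm; m₂ = −d_i2/d_o2 = +0.6504.
m = m₁·m₂ = (-1.857)(+0.6504) = -1.21.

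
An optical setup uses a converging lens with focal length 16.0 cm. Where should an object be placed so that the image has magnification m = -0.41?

55.0 cm

m = −d_i/d_o ⇒ d_i = −m·d_o.
1/f = 1/d_o + 1/d_i = 1/d_o − 1/(m·d_o) = (1 − 1/m)/d_o, so d_o = f(1 − 1/m) = (16.00)(1 − 1/(-0.41)) = 55.0 cm.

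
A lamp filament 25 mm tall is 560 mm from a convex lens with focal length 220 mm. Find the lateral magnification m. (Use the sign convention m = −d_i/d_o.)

1/d_i = 1/f − 1/d_o = 1/(220.0) − 1/(560) = 0.002760, so d_i = 362.4 mm.
m = −d_i/d_o = −(362.4)/(560) = -0.647.
The image is real, inverted and reduced, on the far side of the lens.

m = -0.647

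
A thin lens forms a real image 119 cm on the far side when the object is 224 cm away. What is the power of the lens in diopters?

d_i = +119 cm.
1/f = 1/d_o + 1/d_i = 1/(224) + 1/(119) = 0.01287 cm⁻¹.
f = 77.71 cm = 0.7771 m, so P = 1/f = +1.29 D.

P = +1.29 D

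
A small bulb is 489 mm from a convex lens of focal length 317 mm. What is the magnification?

m = -1.84

1/d_i = 1/f − 1/d_o = 1/(317.0) − 1/(489) = 0.001110, so d_i = 901.2 mm.
m = −d_i/d_o = −(901.2)/(489) = -1.84.
The image is real, inverted and enlarged, on the far side of the lens.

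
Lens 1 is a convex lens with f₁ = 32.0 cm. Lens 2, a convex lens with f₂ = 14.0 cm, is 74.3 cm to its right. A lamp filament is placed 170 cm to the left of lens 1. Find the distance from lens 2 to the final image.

Lens 1: 1/d_i1 = 1/f₁ − 1/d_o1 = 1/(32.0) − 1/(170) = 0.02537, so d_i1 = 39.42 cm.
The intermediate image is 39.42 cm to the right of lens 1, which is 74.3 − (39.42) = 34.88 cm to the left of lens 2, so d_o2 = +34.88 cm.
Lens 2: 1/d_i2 = 1/f₂ − 1/d_o2 = 1/(14.0) − 1/(34.88) = 0.04276, so d_i2 = 23.4 cm.
The final image is real, 23.4 cm to the right of lens 2 (overall magnification ≈ 0.16).

23.4 cm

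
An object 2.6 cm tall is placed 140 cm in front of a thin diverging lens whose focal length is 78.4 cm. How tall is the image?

For a diverging lens, f = -78.4 cm.
1/d_i = 1/f − 1/d_o = 1/(-78.40) − 1/(140) = -0.01990, so d_i = -50.26 cm.
m = −d_i/d_o = +0.3590.
|h_i| = |m|·h_o = 0.3590 × 2.6 = 0.933 cm. The image is virtual, upright and reduced, on the same side as the object.

0.933 cm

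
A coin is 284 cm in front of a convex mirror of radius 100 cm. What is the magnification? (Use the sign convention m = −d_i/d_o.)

f = R/2 = 100/2 = 50.00 cm; for a convex mirror, f = -50.00 cm.
1/d_i = 1/f − 1/d_o = 1/(-50.00) − 1/(284) = -0.02352, so d_i = -42.51 cm.
m = −d_i/d_o = −(-42.51)/(284) = +0.150.
The image is virtual, upright and reduced, behind the mirror.

m = +0.150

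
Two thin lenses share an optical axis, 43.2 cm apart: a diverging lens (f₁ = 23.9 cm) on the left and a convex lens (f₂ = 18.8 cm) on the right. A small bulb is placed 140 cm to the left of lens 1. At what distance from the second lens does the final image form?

Lens 1 is diverging, so f₁ = −23.9 cm.
Lens 1: 1/d_i1 = 1/f₁ − 1/d_o1 = 1/(-23.9) − 1/(140) = -0.04898, so d_i1 = -20.41 cm.
The intermediate image is 20.41 cm to the left of lens 1 (virtual), which is 43.2 − (-20.41) = 63.61 cm to the left of lens 2, so d_o2 = +63.61 cm.
Lens 2: 1/d_i2 = 1/f₂ − 1/d_o2 = 1/(18.8) − 1/(63.61) = 0.03747, so d_i2 = 26.7 cm.
The final image is real, 26.7 cm to the right of lens 2 (overall magnification ≈ -0.061).

26.7 cm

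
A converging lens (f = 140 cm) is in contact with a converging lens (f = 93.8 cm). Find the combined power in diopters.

P = +1.78 D

P₁ = 1/f₁ = 1/(1.40 m) = +0.7143 D; P₂ = 1/f₂ = 1/(0.938 m) = +1.066 D.
For thin lenses in contact, P = P₁ + P₂ = (+0.7143) + (+1.066) = +1.78 D.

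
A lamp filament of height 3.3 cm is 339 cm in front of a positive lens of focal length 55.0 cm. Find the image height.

1/d_i = 1/f − 1/d_o = 1/(55.00) − 1/(339) = 0.01523, so d_i = 65.65 cm.
m = −d_i/d_o = -0.1937.
|h_i| = |m|·h_o = 0.1937 × 3.3 = 0.639 cm. The image is real, inverted and reduced, on the far side of the lens.

0.639 cm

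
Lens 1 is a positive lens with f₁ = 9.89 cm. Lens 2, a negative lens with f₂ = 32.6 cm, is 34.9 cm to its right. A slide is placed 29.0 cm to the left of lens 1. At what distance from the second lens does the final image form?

Lens 1: 1/d_i1 = 1/f₁ − 1/d_o1 = 1/(9.89) − 1/(29.0) = 0.06663, so d_i1 = 15.01 cm.
The intermediate image is 15.01 cm to the right of lens 1, which is 34.9 − (15.01) = 19.89 cm to the left of lens 2, so d_o2 = +19.89 cm.
Lens 2 is diverging, so f₂ = −32.6 cm.
Lens 2: 1/d_i2 = 1/f₂ − 1/d_o2 = 1/(-32.6) − 1/(19.89) = -0.08095, so d_i2 = -12.4 cm.
The final image is virtual, 12.4 cm to the left of lens 2 (overall magnification ≈ -0.32).

12.4 cm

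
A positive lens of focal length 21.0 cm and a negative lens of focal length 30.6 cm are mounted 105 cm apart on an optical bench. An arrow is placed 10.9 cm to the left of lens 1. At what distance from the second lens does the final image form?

24.7 cm

Lens 1: 1/d_i1 = 1/f₁ − 1/d_o1 = 1/(21.0) − 1/(10.9) = -0.04412, so d_i1 = -22.66 cm.
The intermediate image is 22.66 cm to the left of lens 1 (virtual), which is 105 − (-22.66) = 127.7 cm to the left of lens 2, so d_o2 = +127.7 cm.
Lens 2 is diverging, so f₂ = −30.6 cm.
Lens 2: 1/d_i2 = 1/f₂ − 1/d_o2 = 1/(-30.6) − 1/(127.7) = -0.04051, so d_i2 = -24.7 cm.
The final image is virtual, 24.7 cm to the left of lens 2 (overall magnification ≈ 0.40).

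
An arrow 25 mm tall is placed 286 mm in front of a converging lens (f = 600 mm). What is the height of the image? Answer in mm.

47.8 mm

1/d_i = 1/f − 1/d_o = 1/(600.0) − 1/(286) = -0.001830, so d_i = -546.5 mm.
m = −d_i/d_o = +1.911.
|h_i| = |m|·h_o = 1.911 × 25 = 47.8 mm. The image is virtual, upright and enlarged, on the same side as the object.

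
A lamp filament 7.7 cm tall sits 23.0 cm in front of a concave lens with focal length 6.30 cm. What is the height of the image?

For a concave lens, f = -6.30 cm.
1/d_i = 1/f − 1/d_o = 1/(-6.300) − 1/(23.0) = -0.2022, so d_i = -4.945 cm.
m = −d_i/d_o = +0.2150.
|h_i| = |m|·h_o = 0.2150 × 7.7 = 1.66 cm. The image is virtual, upright and reduced, on the same side as the object.

1.66 cm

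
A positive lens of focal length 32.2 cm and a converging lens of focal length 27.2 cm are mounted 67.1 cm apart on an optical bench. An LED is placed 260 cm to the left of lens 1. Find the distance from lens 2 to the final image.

262 cm

Lens 1: 1/d_i1 = 1/f₁ − 1/d_o1 = 1/(32.2) − 1/(260) = 0.02721, so d_i1 = 36.75 cm.
The intermediate image is 36.75 cm to the right of lens 1, which is 67.1 − (36.75) = 30.35 cm to the left of lens 2, so d_o2 = +30.35 cm.
Lens 2: 1/d_i2 = 1/f₂ − 1/d_o2 = 1/(27.2) − 1/(30.35) = 0.003816, so d_i2 = 262 cm.
The final image is real, 262 cm to the right of lens 2 (overall magnification ≈ 1.2).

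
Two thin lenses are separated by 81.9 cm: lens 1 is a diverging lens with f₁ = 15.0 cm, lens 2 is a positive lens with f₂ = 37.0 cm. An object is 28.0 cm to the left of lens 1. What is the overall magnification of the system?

f₁ = −15.0 cm (diverging).
Lens 1: 1/d_i1 = 1/(-15.0) − 1/(28.0) = -0.1024, so d_i1 = -9.767 cm; m₁ = −d_i1/d_o1 = +0.3488.
d_o2 = 81.9 − (-9.767) = 91.67 cm.
Lens 2: 1/d_i2 = 1/(37.0) − 1/(91.67) = 0.01612, so d_i2 = 62.04 cm; m₂ = −d_i2/d_o2 = -0.6768.
m = m₁·m₂ = (+0.3488)(-0.6768) = -0.236.

m = -0.236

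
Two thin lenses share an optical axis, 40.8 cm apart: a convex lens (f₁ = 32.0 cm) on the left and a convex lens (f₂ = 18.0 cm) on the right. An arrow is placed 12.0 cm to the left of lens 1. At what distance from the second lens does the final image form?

Lens 1: 1/d_i1 = 1/f₁ − 1/d_o1 = 1/(32.0) − 1/(12.0) = -0.05208, so d_i1 = -19.20 cm.
The intermediate image is 19.20 cm to the left of lens 1 (virtual), which is 40.8 − (-19.20) = 60.00 cm to the left of lens 2, so d_o2 = +60.00 cm.
Lens 2: 1/d_i2 = 1/f₂ − 1/d_o2 = 1/(18.0) − 1/(60.00) = 0.03889, so d_i2 = 25.7 cm.
The final image is real, 25.7 cm to the right of lens 2 (overall magnification ≈ -0.69).

25.7 cm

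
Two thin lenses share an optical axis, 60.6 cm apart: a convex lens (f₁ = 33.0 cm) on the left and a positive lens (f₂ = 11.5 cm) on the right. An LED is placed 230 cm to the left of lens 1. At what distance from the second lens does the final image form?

24.0 cm

Lens 1: 1/d_i1 = 1/f₁ − 1/d_o1 = 1/(33.0) − 1/(230) = 0.02596, so d_i1 = 38.53 cm.
The intermediate image is 38.53 cm to the right of lens 1, which is 60.6 − (38.53) = 22.07 cm to the left of lens 2, so d_o2 = +22.07 cm.
Lens 2: 1/d_i2 = 1/f₂ − 1/d_o2 = 1/(11.5) − 1/(22.07) = 0.04165, so d_i2 = 24.0 cm.
The final image is real, 24.0 cm to the right of lens 2 (overall magnification ≈ 0.18).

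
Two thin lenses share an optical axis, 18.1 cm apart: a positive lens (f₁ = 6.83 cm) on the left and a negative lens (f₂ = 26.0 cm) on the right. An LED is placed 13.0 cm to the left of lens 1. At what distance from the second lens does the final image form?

Lens 1: 1/d_i1 = 1/f₁ − 1/d_o1 = 1/(6.83) − 1/(13.0) = 0.06949, so d_i1 = 14.39 cm.
The intermediate image is 14.39 cm to the right of lens 1, which is 18.1 − (14.39) = 3.710 cm to the left of lens 2, so d_o2 = +3.710 cm.
Lens 2 is diverging, so f₂ = −26.0 cm.
Lens 2: 1/d_i2 = 1/f₂ − 1/d_o2 = 1/(-26.0) − 1/(3.710) = -0.3080, so d_i2 = -3.25 cm.
The final image is virtual, 3.25 cm to the left of lens 2 (overall magnification ≈ -0.97).

3.25 cm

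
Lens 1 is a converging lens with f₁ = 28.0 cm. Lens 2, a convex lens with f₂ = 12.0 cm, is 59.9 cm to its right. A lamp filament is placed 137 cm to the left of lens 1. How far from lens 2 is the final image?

23.3 cm

Lens 1: 1/d_i1 = 1/f₁ − 1/d_o1 = 1/(28.0) − 1/(137) = 0.02842, so d_i1 = 35.19 cm.
The intermediate image is 35.19 cm to the right of lens 1, which is 59.9 − (35.19) = 24.71 cm to the left of lens 2, so d_o2 = +24.71 cm.
Lens 2: 1/d_i2 = 1/f₂ − 1/d_o2 = 1/(12.0) − 1/(24.71) = 0.04286, so d_i2 = 23.3 cm.
The final image is real, 23.3 cm to the right of lens 2 (overall magnification ≈ 0.24).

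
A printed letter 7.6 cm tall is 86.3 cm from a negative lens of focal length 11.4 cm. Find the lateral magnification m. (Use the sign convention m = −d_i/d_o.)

For a negative lens, f = -11.4 cm.
1/d_i = 1/f − 1/d_o = 1/(-11.40) − 1/(86.3) = -0.09931, so d_i = -10.07 cm.
m = −d_i/d_o = −(-10.07)/(86.3) = +0.117.
The image is virtual, upright and reduced, on the same side as the object.

m = +0.117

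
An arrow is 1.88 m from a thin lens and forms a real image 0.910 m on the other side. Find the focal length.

f = 0.613 m (converging)

Real image ⇒ d_i = +0.910 m.
1/f = 1/d_o + 1/d_i = 1/(1.88) + 1/(0.910) = 1.631, so f = 0.613 m.
Since f is positive, the thin lens is converging.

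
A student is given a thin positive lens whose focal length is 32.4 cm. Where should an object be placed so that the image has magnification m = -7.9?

36.5 cm

m = −d_i/d_o ⇒ d_i = −m·d_o.
1/f = 1/d_o + 1/d_i = 1/d_o − 1/(m·d_o) = (1 − 1/m)/d_o, so d_o = f(1 − 1/m) = (32.40)(1 − 1/(-7.9)) = 36.5 cm.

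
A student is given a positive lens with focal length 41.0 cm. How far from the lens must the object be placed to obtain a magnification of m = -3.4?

m = −d_i/d_o ⇒ d_i = −m·d_o.
1/f = 1/d_o + 1/d_i = 1/d_o − 1/(m·d_o) = (1 − 1/m)/d_o, so d_o = f(1 − 1/m) = (41.00)(1 − 1/(-3.4)) = 53.1 cm.

53.1 cm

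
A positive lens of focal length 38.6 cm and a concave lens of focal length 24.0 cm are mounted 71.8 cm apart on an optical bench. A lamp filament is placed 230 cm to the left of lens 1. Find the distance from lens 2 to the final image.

Lens 1: 1/d_i1 = 1/f₁ − 1/d_o1 = 1/(38.6) − 1/(230) = 0.02156, so d_i1 = 46.38 cm.
The intermediate image is 46.38 cm to the right of lens 1, which is 71.8 − (46.38) = 25.42 cm to the left of lens 2, so d_o2 = +25.42 cm.
Lens 2 is diverging, so f₂ = −24.0 cm.
Lens 2: 1/d_i2 = 1/f₂ − 1/d_o2 = 1/(-24.0) − 1/(25.42) = -0.08101, so d_i2 = -12.3 cm.
The final image is virtual, 12.3 cm to the left of lens 2 (overall magnification ≈ -0.098).

12.3 cm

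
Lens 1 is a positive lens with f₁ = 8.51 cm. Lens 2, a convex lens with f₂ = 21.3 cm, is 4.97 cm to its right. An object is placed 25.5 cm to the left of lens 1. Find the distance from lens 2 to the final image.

5.71 cm

Lens 1: 1/d_i1 = 1/f₁ − 1/d_o1 = 1/(8.51) − 1/(25.5) = 0.07829, so d_i1 = 12.77 cm.
The intermediate image is 12.77 cm to the right of lens 1, which lies 7.800 cm to the right of lens 2 — a virtual object — so d_o2 = −7.800 cm.
Lens 2: 1/d_i2 = 1/f₂ − 1/d_o2 = 1/(21.3) − 1/(-7.800) = 0.1752, so d_i2 = 5.71 cm.
The final image is real, 5.71 cm to the right of lens 2 (overall magnification ≈ -0.37).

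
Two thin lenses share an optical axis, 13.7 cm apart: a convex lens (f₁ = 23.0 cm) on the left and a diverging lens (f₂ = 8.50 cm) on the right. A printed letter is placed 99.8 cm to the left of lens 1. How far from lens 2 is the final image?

17.9 cm

Lens 1: 1/d_i1 = 1/f₁ − 1/d_o1 = 1/(23.0) − 1/(99.8) = 0.03346, so d_i1 = 29.89 cm.
The intermediate image is 29.89 cm to the right of lens 1, which lies 16.19 cm to the right of lens 2 — a virtual object — so d_o2 = −16.19 cm.
Lens 2 is diverging, so f₂ = −8.50 cm.
Lens 2: 1/d_i2 = 1/f₂ − 1/d_o2 = 1/(-8.50) − 1/(-16.19) = -0.05588, so d_i2 = -17.9 cm.
The final image is virtual, 17.9 cm to the left of lens 2 (overall magnification ≈ 0.33).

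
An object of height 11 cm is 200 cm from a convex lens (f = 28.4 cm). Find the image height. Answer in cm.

1/d_i = 1/f − 1/d_o = 1/(28.40) − 1/(200) = 0.03021, so d_i = 33.10 cm.
m = −d_i/d_o = -0.1655.
|h_i| = |m|·h_o = 0.1655 × 11 = 1.82 cm. The image is real, inverted and reduced, on the far side of the lens.

1.82 cm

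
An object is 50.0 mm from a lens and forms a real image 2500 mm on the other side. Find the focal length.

f = 49.0 mm (converging)

Real image ⇒ d_i = +2500 mm.
1/f = 1/d_o + 1/d_i = 1/(50.0) + 1/(2500) = 0.02040, so f = 49.0 mm.
Since f is positive, the lens is converging.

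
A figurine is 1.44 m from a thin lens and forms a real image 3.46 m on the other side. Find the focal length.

f = 1.02 m (converging)

Real image ⇒ d_i = +3.46 m.
1/f = 1/d_o + 1/d_i = 1/(1.44) + 1/(3.46) = 0.9835, so f = 1.02 m.
Since f is positive, the thin lens is converging.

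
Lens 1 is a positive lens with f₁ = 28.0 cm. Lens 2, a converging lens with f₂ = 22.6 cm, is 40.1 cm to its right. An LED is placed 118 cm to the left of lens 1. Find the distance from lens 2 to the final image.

Lens 1: 1/d_i1 = 1/f₁ − 1/d_o1 = 1/(28.0) − 1/(118) = 0.02724, so d_i1 = 36.71 cm.
The intermediate image is 36.71 cm to the right of lens 1, which is 40.1 − (36.71) = 3.390 cm to the left of lens 2, so d_o2 = +3.390 cm.
Lens 2: 1/d_i2 = 1/f₂ − 1/d_o2 = 1/(22.6) − 1/(3.390) = -0.2507, so d_i2 = -3.99 cm.
The final image is virtual, 3.99 cm to the left of lens 2 (overall magnification ≈ -0.37).

3.99 cm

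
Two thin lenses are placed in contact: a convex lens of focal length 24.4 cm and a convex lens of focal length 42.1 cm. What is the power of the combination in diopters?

P = +6.47 D

P₁ = 1/f₁ = 1/(0.244 m) = +4.098 D; P₂ = 1/f₂ = 1/(0.421 m) = +2.375 D.
For thin lenses in contact, P = P₁ + P₂ = (+4.098) + (+2.375) = +6.47 D.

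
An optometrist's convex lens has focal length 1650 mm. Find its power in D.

f = 165 cm = 1.65 m.
P = 1/f = 1/(1.65 m) = +0.606 D.

P = +0.606 D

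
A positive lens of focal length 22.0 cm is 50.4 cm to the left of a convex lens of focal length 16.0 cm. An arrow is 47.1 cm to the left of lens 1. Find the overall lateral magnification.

Lens 1: 1/d_i1 = 1/(22.0) − 1/(47.1) = 0.02422, so d_i1 = 41.28 cm; m₁ = −d_i1/d_o1 = -0.8764.
d_o2 = 50.4 − (41.28) = 9.120 cm.
Lens 2: 1/d_i2 = 1/(16.0) − 1/(9.120) = -0.04715, so d_i2 = -21.21 cm; m₂ = −d_i2/d_o2 = +2.326.
m = m₁·m₂ = (-0.8764)(+2.326) = -2.04.

m = -2.04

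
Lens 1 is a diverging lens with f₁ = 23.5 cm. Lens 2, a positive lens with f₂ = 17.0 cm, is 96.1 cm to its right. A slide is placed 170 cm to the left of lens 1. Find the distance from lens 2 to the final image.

19.9 cm

Lens 1 is diverging, so f₁ = −23.5 cm.
Lens 1: 1/d_i1 = 1/f₁ − 1/d_o1 = 1/(-23.5) − 1/(170) = -0.04844, so d_i1 = -20.65 cm.
The intermediate image is 20.65 cm to the left of lens 1 (virtual), which is 96.1 − (-20.65) = 116.8 cm to the left of lens 2, so d_o2 = +116.8 cm.
Lens 2: 1/d_i2 = 1/f₂ − 1/d_o2 = 1/(17.0) − 1/(116.8) = 0.05026, so d_i2 = 19.9 cm.
The final image is real, 19.9 cm to the right of lens 2 (overall magnification ≈ -0.021).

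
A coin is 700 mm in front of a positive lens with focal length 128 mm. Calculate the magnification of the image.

m = -0.224

1/d_i = 1/f − 1/d_o = 1/(128.0) − 1/(700) = 0.006384, so d_i = 156.6 mm.
m = −d_i/d_o = −(156.6)/(700) = -0.224.
The image is real, inverted and reduced, on the far side of the lens.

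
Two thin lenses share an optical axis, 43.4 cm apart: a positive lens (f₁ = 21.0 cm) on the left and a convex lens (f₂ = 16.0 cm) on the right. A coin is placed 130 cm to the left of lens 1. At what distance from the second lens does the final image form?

Lens 1: 1/d_i1 = 1/f₁ − 1/d_o1 = 1/(21.0) − 1/(130) = 0.03993, so d_i1 = 25.05 cm.
The intermediate image is 25.05 cm to the right of lens 1, which is 43.4 − (25.05) = 18.35 cm to the left of lens 2, so d_o2 = +18.35 cm.
Lens 2: 1/d_i2 = 1/f₂ − 1/d_o2 = 1/(16.0) − 1/(18.35) = 0.008004, so d_i2 = 125 cm.
The final image is real, 125 cm to the right of lens 2 (overall magnification ≈ 1.3).

125 cm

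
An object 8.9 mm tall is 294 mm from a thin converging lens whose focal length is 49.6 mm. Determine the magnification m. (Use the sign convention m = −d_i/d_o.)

m = -0.203

1/d_i = 1/f − 1/d_o = 1/(49.60) − 1/(294) = 0.01676, so d_i = 59.67 mm.
m = −d_i/d_o = −(59.67)/(294) = -0.203.
The image is real, inverted and reduced, on the far side of the lens.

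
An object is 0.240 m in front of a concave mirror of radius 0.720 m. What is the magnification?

m = +3.00

f = R/2 = 0.720/2 = 0.3600 m.
1/d_i = 1/f − 1/d_o = 1/(0.3600) − 1/(0.240) = -1.389, so d_i = -0.7200 m.
m = −d_i/d_o = −(-0.7200)/(0.240) = +3.00.
The image is virtual, upright and enlarged, behind the mirror.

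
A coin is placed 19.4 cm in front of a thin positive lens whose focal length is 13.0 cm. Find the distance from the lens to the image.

39.4 cm

Thin-lens equation: 1/d_i = 1/f − 1/d_o = 1/(13.00) − 1/(19.4) = 0.07692 − 0.05155 = 0.02538, so d_i = 39.4 cm.
The image is real, inverted and enlarged, on the far side of the lens.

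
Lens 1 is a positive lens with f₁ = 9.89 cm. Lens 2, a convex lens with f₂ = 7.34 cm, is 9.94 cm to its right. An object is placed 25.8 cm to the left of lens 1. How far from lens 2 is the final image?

Lens 1: 1/d_i1 = 1/f₁ − 1/d_o1 = 1/(9.89) − 1/(25.8) = 0.06235, so d_i1 = 16.04 cm.
The intermediate image is 16.04 cm to the right of lens 1, which lies 6.100 cm to the right of lens 2 — a virtual object — so d_o2 = −6.100 cm.
Lens 2: 1/d_i2 = 1/f₂ − 1/d_o2 = 1/(7.34) − 1/(-6.100) = 0.3002, so d_i2 = 3.33 cm.
The final image is real, 3.33 cm to the right of lens 2 (overall magnification ≈ -0.34).

3.33 cm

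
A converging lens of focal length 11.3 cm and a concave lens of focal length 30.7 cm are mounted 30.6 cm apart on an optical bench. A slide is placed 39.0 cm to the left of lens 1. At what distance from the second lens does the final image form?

9.94 cm

Lens 1: 1/d_i1 = 1/f₁ − 1/d_o1 = 1/(11.3) − 1/(39.0) = 0.06285, so d_i1 = 15.91 cm.
The intermediate image is 15.91 cm to the right of lens 1, which is 30.6 − (15.91) = 14.69 cm to the left of lens 2, so d_o2 = +14.69 cm.
Lens 2 is diverging, so f₂ = −30.7 cm.
Lens 2: 1/d_i2 = 1/f₂ − 1/d_o2 = 1/(-30.7) − 1/(14.69) = -0.1006, so d_i2 = -9.94 cm.
The final image is virtual, 9.94 cm to the left of lens 2 (overall magnification ≈ -0.28).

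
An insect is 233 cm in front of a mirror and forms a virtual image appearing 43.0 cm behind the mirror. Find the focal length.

f = -52.7 cm (convex)

Virtual image ⇒ d_i = −43.0 cm.
1/f = 1/d_o + 1/d_i = 1/(233) + 1/(-43.0) = -0.01896, so f = -52.7 cm.
Since f is negative, the mirror is convex.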